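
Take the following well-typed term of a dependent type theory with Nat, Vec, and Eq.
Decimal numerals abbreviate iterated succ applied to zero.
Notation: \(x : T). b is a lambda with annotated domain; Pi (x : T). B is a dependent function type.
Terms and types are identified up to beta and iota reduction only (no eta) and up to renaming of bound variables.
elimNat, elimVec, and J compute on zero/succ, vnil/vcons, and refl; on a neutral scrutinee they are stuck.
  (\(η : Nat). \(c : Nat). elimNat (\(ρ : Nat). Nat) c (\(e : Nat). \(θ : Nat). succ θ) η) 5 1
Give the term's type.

the term's type:
  Nat


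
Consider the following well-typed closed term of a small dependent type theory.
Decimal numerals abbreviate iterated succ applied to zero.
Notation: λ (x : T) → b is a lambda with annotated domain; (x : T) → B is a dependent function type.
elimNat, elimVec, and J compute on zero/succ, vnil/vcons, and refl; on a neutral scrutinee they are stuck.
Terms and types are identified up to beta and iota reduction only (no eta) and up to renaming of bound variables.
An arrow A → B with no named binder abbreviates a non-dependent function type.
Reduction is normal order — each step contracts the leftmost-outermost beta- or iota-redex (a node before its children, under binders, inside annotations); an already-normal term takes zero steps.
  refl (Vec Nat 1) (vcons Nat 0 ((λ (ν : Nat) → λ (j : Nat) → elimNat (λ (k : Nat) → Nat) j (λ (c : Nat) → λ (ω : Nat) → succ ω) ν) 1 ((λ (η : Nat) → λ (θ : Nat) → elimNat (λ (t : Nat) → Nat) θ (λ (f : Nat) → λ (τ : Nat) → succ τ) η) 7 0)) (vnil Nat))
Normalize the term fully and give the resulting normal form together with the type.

resulting normal form:
  refl (Vec Nat 1) (vcons Nat 0 8 (vnil Nat))
the term's type:
  Eq (Vec Nat 1) (vcons Nat 0 8 (vnil Nat)) (vcons Nat 0 8 (vnil Nat))


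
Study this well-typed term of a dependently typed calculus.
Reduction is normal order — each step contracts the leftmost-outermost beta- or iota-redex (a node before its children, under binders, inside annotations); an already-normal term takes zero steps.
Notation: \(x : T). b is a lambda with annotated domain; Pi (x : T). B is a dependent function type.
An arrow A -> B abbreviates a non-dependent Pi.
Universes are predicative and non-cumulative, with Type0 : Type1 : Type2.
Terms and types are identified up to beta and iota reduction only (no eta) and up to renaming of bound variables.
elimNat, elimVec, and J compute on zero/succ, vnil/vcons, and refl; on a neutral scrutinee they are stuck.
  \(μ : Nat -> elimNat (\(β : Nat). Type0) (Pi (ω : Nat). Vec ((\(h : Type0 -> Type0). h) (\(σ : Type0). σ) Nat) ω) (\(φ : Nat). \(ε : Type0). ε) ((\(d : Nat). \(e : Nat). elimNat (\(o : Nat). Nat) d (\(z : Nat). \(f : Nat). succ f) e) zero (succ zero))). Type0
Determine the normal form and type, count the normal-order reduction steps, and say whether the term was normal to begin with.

normal form:
  \(μ : Nat -> Pi (β : Nat). Vec Nat β). Type0
inferred type:
  (Nat -> Pi (μ : Nat). Vec Nat μ) -> Type1
reduction steps (normal order): 12
already normal: no
first redex: a beta-redex


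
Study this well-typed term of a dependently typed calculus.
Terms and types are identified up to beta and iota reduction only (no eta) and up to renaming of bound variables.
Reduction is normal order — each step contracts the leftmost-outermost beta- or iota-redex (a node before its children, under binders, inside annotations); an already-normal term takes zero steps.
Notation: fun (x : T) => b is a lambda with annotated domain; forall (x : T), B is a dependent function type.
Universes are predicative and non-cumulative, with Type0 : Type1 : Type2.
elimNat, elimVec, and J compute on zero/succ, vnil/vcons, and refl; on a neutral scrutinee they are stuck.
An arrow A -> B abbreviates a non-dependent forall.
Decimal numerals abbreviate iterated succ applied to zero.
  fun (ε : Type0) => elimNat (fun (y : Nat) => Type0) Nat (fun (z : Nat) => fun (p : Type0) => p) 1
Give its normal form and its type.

normal form:
  fun (ε : Type0) => Nat
inferred type:
  Type0 -> Type0
observation: reduction starts at an elimNat iota-redex, and 4 normal-order steps reach the normal form.


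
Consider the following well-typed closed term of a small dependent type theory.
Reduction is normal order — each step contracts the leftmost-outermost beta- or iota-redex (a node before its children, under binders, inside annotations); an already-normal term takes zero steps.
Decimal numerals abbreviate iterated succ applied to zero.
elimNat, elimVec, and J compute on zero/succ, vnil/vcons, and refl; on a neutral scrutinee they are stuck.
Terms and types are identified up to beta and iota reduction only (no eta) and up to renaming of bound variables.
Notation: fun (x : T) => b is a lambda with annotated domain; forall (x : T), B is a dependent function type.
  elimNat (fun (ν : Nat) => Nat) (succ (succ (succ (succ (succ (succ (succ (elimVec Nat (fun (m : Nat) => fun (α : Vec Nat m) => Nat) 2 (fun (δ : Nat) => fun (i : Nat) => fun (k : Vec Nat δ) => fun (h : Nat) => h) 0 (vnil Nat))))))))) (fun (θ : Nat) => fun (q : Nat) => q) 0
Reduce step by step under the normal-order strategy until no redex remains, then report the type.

reduction (normal order):
  elimNat (fun (ν : Nat) => Nat) (succ (succ (succ (succ (succ (succ (succ (elimVec Nat (fun (m : Nat) => fun (α : Vec Nat m) => Nat) 2 (fun (δ : Nat) => fun (i : Nat) => fun (k : Vec Nat δ) => fun (h : Nat) => h) 0 (vnil Nat))))))))) (fun (θ : Nat) => fun (q : Nat) => q) 0
  ~> succ (succ (succ (succ (succ (succ (succ (elimVec Nat (fun (ν : Nat) => fun (m : Vec Nat ν) => Nat) 2 (fun (α : Nat) => fun (δ : Nat) => fun (i : Vec Nat α) => fun (k : Nat) => k) 0 (vnil Nat))))))))
  ~> 9
type:
  Nat


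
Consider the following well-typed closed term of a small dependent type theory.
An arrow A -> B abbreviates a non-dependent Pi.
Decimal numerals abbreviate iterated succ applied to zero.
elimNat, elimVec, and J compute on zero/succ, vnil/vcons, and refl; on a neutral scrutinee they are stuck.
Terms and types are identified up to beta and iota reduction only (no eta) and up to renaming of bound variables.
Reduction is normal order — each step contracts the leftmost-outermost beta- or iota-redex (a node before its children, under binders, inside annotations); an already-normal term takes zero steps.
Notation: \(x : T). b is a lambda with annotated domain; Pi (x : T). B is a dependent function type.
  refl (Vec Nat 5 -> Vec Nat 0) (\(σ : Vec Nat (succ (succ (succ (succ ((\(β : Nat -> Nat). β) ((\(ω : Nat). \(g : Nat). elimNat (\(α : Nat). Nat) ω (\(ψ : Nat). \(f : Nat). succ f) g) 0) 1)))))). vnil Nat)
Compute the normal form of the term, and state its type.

resulting normal form:
  refl (Vec Nat 5 -> Vec Nat 0) (\(σ : Vec Nat 5). vnil Nat)
the term's type:
  Eq (Vec Nat 5 -> Vec Nat 0) (\(σ : Vec Nat 5). vnil Nat) (\(β : Vec Nat 5). vnil Nat)


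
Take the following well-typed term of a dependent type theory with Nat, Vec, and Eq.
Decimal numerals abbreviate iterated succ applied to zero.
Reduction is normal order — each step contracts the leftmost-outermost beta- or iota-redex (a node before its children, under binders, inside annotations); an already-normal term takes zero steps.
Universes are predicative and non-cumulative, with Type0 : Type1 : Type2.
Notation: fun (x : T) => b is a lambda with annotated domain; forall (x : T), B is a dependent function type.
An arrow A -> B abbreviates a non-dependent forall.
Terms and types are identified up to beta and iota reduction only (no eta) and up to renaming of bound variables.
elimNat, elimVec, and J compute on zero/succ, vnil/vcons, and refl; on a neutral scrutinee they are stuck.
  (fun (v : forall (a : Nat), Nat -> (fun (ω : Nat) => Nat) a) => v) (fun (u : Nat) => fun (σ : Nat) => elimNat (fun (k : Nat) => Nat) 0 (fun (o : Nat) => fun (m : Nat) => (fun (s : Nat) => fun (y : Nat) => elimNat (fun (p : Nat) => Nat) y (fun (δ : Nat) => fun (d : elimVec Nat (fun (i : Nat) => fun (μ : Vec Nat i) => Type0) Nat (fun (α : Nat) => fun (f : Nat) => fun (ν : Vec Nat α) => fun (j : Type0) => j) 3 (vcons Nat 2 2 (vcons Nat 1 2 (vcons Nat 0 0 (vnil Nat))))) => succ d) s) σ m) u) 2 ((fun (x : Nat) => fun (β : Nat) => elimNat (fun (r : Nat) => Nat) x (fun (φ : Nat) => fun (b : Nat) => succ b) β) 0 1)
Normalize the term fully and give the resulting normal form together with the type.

reduced normal form:
  2
type:
  Nat


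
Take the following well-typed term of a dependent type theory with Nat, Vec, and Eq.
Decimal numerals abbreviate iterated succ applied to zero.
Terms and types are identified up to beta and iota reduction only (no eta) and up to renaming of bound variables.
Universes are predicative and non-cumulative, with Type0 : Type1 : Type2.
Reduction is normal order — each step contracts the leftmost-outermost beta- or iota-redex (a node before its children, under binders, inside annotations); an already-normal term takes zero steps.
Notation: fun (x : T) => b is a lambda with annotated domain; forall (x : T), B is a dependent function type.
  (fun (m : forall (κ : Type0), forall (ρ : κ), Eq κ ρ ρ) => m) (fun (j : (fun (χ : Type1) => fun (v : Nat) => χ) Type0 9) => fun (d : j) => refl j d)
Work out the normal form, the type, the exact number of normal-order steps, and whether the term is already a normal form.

normal form:
  fun (m : Type0) => fun (κ : m) => refl m κ
the term's type:
  forall (m : Type0), forall (κ : m), Eq m κ κ
steps to reach normal form (normal order): 3
already normal: no
first redex: a beta-redex


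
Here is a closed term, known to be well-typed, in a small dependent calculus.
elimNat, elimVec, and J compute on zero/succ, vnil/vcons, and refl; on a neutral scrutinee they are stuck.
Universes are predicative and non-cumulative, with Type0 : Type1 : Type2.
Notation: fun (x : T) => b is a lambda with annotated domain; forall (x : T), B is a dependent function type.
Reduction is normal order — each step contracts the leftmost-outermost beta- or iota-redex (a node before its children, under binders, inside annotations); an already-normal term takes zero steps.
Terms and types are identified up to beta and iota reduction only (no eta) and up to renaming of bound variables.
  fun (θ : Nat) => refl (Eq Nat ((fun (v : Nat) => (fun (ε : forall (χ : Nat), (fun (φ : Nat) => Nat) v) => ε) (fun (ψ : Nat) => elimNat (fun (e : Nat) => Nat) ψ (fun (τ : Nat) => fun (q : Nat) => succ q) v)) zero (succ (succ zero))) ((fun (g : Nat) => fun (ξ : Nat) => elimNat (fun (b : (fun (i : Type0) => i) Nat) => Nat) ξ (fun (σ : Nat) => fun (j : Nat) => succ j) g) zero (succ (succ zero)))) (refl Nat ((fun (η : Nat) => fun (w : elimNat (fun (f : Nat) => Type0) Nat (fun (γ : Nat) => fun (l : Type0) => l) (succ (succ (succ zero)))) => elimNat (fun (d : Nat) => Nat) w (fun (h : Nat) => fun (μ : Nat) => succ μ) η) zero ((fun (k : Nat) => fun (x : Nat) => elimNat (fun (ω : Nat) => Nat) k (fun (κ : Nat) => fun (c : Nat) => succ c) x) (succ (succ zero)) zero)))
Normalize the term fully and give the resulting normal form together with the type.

reduced normal form:
  fun (θ : Nat) => refl (Eq Nat (succ (succ zero)) (succ (succ zero))) (refl Nat (succ (succ zero)))
type:
  forall (θ : Nat), Eq (Eq Nat (succ (succ zero)) (succ (succ zero))) (refl Nat (succ (succ zero))) (refl Nat (succ (succ zero)))


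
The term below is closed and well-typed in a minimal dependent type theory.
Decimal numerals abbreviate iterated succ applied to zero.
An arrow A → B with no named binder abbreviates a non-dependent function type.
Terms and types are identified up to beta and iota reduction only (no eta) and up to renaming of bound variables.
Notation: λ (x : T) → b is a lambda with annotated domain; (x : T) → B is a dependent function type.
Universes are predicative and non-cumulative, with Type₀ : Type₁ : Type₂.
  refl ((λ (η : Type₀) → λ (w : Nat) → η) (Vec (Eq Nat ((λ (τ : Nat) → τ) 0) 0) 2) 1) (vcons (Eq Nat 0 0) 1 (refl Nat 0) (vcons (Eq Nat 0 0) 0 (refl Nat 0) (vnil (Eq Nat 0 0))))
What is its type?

type:
  Eq (Vec (Eq Nat 0 0) 2) (vcons (Eq Nat 0 0) 1 (refl Nat 0) (vcons (Eq Nat 0 0) 0 (refl Nat 0) (vnil (Eq Nat 0 0)))) (vcons (Eq Nat 0 0) 1 (refl Nat 0) (vcons (Eq Nat 0 0) 0 (refl Nat 0) (vnil (Eq Nat 0 0))))


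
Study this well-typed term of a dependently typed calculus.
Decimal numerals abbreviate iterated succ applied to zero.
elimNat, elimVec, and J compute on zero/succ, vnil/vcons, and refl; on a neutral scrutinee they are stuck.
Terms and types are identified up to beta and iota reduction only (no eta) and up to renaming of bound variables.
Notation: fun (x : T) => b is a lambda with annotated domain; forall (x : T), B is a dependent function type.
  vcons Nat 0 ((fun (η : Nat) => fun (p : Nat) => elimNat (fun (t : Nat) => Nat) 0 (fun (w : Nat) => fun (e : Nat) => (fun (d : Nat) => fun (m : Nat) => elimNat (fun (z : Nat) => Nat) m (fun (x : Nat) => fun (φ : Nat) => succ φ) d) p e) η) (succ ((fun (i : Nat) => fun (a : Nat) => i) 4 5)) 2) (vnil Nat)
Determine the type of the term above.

type:
  Vec Nat 1


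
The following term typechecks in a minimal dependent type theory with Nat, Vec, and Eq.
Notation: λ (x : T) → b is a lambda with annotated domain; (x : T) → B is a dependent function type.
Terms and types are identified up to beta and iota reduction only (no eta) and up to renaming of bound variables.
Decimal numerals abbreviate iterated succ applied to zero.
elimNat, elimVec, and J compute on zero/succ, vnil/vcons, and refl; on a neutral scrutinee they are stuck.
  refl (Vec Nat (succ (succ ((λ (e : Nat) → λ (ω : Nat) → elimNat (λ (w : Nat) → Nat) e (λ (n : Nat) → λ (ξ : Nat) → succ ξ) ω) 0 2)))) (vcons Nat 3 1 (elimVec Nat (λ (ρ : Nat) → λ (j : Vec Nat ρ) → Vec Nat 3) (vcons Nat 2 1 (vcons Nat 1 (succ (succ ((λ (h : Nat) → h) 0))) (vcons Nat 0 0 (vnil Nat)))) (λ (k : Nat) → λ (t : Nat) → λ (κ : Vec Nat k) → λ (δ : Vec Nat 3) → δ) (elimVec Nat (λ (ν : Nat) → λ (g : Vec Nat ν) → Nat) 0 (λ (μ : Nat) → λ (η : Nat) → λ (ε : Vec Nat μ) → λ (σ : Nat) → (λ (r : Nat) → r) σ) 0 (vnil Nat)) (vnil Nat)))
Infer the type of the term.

the term's type:
  Eq (Vec Nat 4) (vcons Nat 3 1 (vcons Nat 2 1 (vcons Nat 1 2 (vcons Nat 0 0 (vnil Nat))))) (vcons Nat 3 1 (vcons Nat 2 1 (vcons Nat 1 2 (vcons Nat 0 0 (vnil Nat)))))


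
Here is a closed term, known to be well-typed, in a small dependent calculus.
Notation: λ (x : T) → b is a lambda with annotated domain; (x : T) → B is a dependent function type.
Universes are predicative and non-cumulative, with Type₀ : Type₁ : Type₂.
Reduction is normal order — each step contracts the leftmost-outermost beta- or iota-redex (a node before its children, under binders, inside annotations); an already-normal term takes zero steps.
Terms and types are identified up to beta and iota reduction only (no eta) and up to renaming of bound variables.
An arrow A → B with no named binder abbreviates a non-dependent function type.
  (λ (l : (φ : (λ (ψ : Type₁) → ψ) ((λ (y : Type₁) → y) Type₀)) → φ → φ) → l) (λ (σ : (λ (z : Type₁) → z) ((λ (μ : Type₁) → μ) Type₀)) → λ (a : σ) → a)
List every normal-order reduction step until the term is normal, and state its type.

reduction (normal order):
  (λ (l : (φ : (λ (ψ : Type₁) → ψ) ((λ (y : Type₁) → y) Type₀)) → φ → φ) → l) (λ (σ : (λ (z : Type₁) → z) ((λ (μ : Type₁) → μ) Type₀)) → λ (a : σ) → a)
  ~> λ (l : (λ (φ : Type₁) → φ) ((λ (ψ : Type₁) → ψ) Type₀)) → λ (y : l) → y
  ~> λ (l : (λ (φ : Type₁) → φ) Type₀) → λ (ψ : l) → ψ
  ~> λ (l : Type₀) → λ (φ : l) → φ
type:
  (l : Type₀) → l → l


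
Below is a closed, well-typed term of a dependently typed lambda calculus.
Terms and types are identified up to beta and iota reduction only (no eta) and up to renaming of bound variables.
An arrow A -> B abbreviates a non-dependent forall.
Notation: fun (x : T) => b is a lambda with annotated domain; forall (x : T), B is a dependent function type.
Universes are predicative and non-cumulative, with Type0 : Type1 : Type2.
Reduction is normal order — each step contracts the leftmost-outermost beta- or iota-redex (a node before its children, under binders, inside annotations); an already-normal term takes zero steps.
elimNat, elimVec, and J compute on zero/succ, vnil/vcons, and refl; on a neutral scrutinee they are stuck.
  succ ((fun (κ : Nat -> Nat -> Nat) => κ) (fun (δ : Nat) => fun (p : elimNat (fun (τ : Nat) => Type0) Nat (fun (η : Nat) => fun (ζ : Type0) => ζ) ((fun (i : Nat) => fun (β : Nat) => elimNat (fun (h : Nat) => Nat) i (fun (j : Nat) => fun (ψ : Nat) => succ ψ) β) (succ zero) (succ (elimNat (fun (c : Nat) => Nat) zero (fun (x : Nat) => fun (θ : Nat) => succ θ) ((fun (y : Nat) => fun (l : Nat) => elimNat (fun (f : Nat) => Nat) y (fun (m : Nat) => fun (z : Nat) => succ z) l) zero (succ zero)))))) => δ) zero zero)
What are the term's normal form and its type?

normal form:
  succ zero
inferred type:
  Nat
observation: normalization takes exactly 3 steps under the normal-order strategy.


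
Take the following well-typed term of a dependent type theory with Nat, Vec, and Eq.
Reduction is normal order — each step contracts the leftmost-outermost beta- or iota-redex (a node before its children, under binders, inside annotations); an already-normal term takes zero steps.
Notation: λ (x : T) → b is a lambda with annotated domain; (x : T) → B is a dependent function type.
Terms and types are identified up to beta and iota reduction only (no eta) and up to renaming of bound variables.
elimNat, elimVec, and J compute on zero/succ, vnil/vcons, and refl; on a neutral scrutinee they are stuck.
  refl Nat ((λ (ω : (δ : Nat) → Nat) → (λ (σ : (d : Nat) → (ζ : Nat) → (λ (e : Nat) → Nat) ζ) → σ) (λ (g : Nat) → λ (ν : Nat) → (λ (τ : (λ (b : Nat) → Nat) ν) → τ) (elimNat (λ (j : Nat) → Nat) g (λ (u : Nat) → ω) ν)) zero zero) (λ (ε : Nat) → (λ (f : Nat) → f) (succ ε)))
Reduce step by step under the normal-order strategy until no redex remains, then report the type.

normal-order reduction:
  refl Nat ((λ (ω : (δ : Nat) → Nat) → (λ (σ : (d : Nat) → (ζ : Nat) → (λ (e : Nat) → Nat) ζ) → σ) (λ (g : Nat) → λ (ν : Nat) → (λ (τ : (λ (b : Nat) → Nat) ν) → τ) (elimNat (λ (j : Nat) → Nat) g (λ (u : Nat) → ω) ν)) zero zero) (λ (ε : Nat) → (λ (f : Nat) → f) (succ ε)))
  ~> refl Nat ((λ (ω : (δ : Nat) → (σ : Nat) → (λ (d : Nat) → Nat) σ) → ω) (λ (ζ : Nat) → λ (e : Nat) → (λ (g : (λ (ν : Nat) → Nat) e) → g) (elimNat (λ (τ : Nat) → Nat) ζ (λ (b : Nat) → λ (j : Nat) → (λ (u : Nat) → u) (succ j)) e)) zero zero)
  ~> refl Nat ((λ (ω : Nat) → λ (δ : Nat) → (λ (σ : (λ (d : Nat) → Nat) δ) → σ) (elimNat (λ (ζ : Nat) → Nat) ω (λ (e : Nat) → λ (g : Nat) → (λ (ν : Nat) → ν) (succ g)) δ)) zero zero)
  ~> refl Nat ((λ (ω : Nat) → (λ (δ : (λ (σ : Nat) → Nat) ω) → δ) (elimNat (λ (d : Nat) → Nat) zero (λ (ζ : Nat) → λ (e : Nat) → (λ (g : Nat) → g) (succ e)) ω)) zero)
  ~> refl Nat ((λ (ω : (λ (δ : Nat) → Nat) zero) → ω) (elimNat (λ (σ : Nat) → Nat) zero (λ (d : Nat) → λ (ζ : Nat) → (λ (e : Nat) → e) (succ ζ)) zero))
  ~> refl Nat (elimNat (λ (ω : Nat) → Nat) zero (λ (δ : Nat) → λ (σ : Nat) → (λ (d : Nat) → d) (succ σ)) zero)
  ~> refl Nat zero
inferred type:
  Eq Nat zero zero


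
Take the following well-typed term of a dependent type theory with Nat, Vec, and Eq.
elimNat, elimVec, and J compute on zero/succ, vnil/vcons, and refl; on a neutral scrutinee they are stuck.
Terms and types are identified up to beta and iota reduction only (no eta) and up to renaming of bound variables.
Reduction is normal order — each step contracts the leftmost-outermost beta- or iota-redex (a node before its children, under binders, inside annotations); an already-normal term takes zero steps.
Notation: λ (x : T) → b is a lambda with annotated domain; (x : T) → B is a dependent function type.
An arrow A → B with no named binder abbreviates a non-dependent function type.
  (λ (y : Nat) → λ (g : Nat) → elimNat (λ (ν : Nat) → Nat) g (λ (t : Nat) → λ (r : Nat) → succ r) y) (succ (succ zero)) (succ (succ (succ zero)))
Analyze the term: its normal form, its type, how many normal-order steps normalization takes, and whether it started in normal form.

resulting normal form:
  succ (succ (succ (succ (succ zero))))
inferred type:
  Nat
normal-order step count: 9
already normal: no
first contracted redex: a beta-redex


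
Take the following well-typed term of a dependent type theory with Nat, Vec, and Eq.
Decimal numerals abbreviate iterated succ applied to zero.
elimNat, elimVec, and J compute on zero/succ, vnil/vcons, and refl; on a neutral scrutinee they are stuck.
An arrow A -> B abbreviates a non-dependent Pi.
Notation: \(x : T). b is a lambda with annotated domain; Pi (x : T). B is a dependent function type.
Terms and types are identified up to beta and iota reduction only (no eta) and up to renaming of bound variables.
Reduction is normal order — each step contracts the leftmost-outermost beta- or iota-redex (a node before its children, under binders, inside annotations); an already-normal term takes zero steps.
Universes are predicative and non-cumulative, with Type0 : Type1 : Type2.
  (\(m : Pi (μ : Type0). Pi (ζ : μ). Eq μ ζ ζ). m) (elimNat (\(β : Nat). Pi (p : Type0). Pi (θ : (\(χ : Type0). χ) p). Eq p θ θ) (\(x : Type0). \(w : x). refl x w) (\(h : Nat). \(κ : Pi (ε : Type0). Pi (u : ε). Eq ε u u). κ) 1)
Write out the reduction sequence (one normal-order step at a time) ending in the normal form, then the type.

reduction (normal order):
  (\(m : Pi (μ : Type0). Pi (ζ : μ). Eq μ ζ ζ). m) (elimNat (\(β : Nat). Pi (p : Type0). Pi (θ : (\(χ : Type0). χ) p). Eq p θ θ) (\(x : Type0). \(w : x). refl x w) (\(h : Nat). \(κ : Pi (ε : Type0). Pi (u : ε). Eq ε u u). κ) 1)
  ~> elimNat (\(m : Nat). Pi (μ : Type0). Pi (ζ : (\(β : Type0). β) μ). Eq μ ζ ζ) (\(p : Type0). \(θ : p). refl p θ) (\(χ : Nat). \(x : Pi (w : Type0). Pi (h : w). Eq w h h). x) 1
  ~> (\(m : Nat). \(μ : Pi (ζ : Type0). Pi (β : ζ). Eq ζ β β). μ) 0 (elimNat (\(p : Nat). Pi (θ : Type0). Pi (χ : (\(x : Type0). x) θ). Eq θ χ χ) (\(w : Type0). \(h : w). refl w h) (\(κ : Nat). \(ε : Pi (u : Type0). Pi (l : u). Eq u l l). ε) 0)
  ~> (\(m : Pi (μ : Type0). Pi (ζ : μ). Eq μ ζ ζ). m) (elimNat (\(β : Nat). Pi (p : Type0). Pi (θ : (\(χ : Type0). χ) p). Eq p θ θ) (\(x : Type0). \(w : x). refl x w) (\(h : Nat). \(κ : Pi (ε : Type0). Pi (u : ε). Eq ε u u). κ) 0)
  ~> elimNat (\(m : Nat). Pi (μ : Type0). Pi (ζ : (\(β : Type0). β) μ). Eq μ ζ ζ) (\(p : Type0). \(θ : p). refl p θ) (\(χ : Nat). \(x : Pi (w : Type0). Pi (h : w). Eq w h h). x) 0
  ~> \(m : Type0). \(μ : m). refl m μ
type:
  Pi (m : Type0). Pi (μ : m). Eq m μ μ


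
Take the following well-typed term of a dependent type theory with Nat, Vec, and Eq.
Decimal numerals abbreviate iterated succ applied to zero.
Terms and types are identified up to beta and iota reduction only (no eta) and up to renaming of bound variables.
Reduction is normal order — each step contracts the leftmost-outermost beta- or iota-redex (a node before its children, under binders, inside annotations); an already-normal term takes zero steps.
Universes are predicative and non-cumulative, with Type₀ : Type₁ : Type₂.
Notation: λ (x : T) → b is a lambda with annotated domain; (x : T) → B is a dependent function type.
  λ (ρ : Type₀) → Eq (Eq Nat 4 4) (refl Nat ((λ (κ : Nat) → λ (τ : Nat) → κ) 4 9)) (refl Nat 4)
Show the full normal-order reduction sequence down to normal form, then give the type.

reduction (normal order):
  λ (ρ : Type₀) → Eq (Eq Nat 4 4) (refl Nat ((λ (κ : Nat) → λ (τ : Nat) → κ) 4 9)) (refl Nat 4)
  ~> λ (ρ : Type₀) → Eq (Eq Nat 4 4) (refl Nat ((λ (κ : Nat) → 4) 9)) (refl Nat 4)
  ~> λ (ρ : Type₀) → Eq (Eq Nat 4 4) (refl Nat 4) (refl Nat 4)
the term's type:
  (ρ : Type₀) → Type₀


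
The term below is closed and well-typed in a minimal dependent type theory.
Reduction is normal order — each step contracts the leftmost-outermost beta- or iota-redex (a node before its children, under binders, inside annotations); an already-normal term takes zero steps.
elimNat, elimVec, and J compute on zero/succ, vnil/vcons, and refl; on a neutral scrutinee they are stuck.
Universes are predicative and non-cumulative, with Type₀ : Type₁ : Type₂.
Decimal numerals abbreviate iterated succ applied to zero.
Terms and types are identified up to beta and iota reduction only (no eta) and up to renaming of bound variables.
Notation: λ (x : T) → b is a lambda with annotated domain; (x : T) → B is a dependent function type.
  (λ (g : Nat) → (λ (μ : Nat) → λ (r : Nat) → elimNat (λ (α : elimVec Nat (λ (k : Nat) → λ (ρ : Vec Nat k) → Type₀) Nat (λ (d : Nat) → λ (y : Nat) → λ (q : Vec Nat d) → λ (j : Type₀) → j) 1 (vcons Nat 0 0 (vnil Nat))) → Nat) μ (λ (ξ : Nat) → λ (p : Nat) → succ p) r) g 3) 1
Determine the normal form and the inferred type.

reduced normal form:
  4
the term's type:
  Nat
observation: 13 normal-order steps separate the term from its normal form.


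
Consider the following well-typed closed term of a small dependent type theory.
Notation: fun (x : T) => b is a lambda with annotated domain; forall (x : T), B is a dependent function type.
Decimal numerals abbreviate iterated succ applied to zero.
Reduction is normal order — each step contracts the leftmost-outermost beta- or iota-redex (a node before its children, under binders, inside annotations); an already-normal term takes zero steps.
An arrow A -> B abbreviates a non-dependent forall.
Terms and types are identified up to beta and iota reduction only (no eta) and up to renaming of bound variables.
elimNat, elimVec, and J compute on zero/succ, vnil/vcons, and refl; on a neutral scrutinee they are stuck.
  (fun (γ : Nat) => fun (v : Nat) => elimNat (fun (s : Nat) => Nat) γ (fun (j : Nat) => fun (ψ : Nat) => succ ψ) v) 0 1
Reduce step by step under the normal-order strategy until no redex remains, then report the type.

normal-order reduction:
  (fun (γ : Nat) => fun (v : Nat) => elimNat (fun (s : Nat) => Nat) γ (fun (j : Nat) => fun (ψ : Nat) => succ ψ) v) 0 1
  ~> (fun (γ : Nat) => elimNat (fun (v : Nat) => Nat) 0 (fun (s : Nat) => fun (j : Nat) => succ j) γ) 1
  ~> elimNat (fun (γ : Nat) => Nat) 0 (fun (v : Nat) => fun (s : Nat) => succ s) 1
  ~> (fun (γ : Nat) => fun (v : Nat) => succ v) 0 (elimNat (fun (s : Nat) => Nat) 0 (fun (j : Nat) => fun (ψ : Nat) => succ ψ) 0)
  ~> (fun (γ : Nat) => succ γ) (elimNat (fun (v : Nat) => Nat) 0 (fun (s : Nat) => fun (j : Nat) => succ j) 0)
  ~> succ (elimNat (fun (γ : Nat) => Nat) 0 (fun (v : Nat) => fun (s : Nat) => succ s) 0)
  ~> 1
type:
  Nat


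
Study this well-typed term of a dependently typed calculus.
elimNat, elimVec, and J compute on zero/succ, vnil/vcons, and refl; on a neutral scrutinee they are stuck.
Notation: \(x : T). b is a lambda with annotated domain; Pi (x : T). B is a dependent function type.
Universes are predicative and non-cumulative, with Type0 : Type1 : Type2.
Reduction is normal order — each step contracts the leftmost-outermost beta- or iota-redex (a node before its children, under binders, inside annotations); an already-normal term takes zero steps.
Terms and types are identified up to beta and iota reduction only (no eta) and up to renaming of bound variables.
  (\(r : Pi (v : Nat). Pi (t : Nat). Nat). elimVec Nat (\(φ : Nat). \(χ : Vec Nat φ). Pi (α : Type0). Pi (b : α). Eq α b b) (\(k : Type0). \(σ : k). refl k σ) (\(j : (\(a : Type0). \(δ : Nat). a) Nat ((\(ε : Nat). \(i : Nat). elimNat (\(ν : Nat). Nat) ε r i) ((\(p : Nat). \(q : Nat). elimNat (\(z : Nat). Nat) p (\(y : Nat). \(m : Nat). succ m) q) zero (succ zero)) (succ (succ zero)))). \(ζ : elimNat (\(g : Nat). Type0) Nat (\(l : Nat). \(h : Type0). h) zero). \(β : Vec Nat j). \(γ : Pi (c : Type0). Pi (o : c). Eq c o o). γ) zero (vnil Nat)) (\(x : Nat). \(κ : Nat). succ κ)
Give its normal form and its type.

resulting normal form:
  \(r : Type0). \(v : r). refl r v
the term's type:
  Pi (r : Type0). Pi (v : r). Eq r v v


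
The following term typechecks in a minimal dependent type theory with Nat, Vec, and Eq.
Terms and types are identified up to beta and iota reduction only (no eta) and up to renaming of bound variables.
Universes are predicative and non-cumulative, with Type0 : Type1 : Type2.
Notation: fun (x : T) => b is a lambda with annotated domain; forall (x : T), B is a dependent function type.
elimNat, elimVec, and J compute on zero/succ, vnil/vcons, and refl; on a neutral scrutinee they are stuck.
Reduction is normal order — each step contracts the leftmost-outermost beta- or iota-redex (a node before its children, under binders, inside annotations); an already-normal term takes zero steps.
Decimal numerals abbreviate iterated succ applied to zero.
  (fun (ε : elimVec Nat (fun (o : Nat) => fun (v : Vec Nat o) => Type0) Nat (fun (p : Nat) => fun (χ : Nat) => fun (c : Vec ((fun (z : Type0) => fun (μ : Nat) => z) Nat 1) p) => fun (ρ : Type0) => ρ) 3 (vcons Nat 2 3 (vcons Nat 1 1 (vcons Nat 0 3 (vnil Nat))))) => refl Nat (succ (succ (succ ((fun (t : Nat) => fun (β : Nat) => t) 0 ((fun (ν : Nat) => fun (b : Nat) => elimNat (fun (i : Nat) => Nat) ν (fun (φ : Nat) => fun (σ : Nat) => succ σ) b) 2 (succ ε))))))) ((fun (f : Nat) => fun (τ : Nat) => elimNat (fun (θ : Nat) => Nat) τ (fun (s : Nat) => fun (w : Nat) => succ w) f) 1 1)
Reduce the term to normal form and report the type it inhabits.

reduced normal form:
  refl Nat 3
the term's type:
  Eq Nat 3 3
observation: normalization takes exactly 3 steps under the normal-order strategy.


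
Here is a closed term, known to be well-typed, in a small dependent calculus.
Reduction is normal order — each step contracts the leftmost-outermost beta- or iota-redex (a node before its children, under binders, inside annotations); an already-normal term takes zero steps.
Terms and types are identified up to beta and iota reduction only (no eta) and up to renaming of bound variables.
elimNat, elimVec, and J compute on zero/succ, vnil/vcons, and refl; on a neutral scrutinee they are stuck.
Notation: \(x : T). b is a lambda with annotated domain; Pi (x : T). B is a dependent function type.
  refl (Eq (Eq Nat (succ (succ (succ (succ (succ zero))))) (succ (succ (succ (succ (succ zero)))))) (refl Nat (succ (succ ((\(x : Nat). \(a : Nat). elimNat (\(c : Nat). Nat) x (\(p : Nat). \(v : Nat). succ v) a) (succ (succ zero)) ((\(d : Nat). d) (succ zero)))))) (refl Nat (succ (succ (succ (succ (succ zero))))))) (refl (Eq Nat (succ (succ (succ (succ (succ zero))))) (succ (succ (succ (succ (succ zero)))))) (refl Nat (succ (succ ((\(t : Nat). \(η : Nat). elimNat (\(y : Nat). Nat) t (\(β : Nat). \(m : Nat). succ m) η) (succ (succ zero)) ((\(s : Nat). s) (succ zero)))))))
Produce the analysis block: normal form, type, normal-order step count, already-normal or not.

normal form:
  refl (Eq (Eq Nat (succ (succ (succ (succ (succ zero))))) (succ (succ (succ (succ (succ zero)))))) (refl Nat (succ (succ (succ (succ (succ zero)))))) (refl Nat (succ (succ (succ (succ (succ zero))))))) (refl (Eq Nat (succ (succ (succ (succ (succ zero))))) (succ (succ (succ (succ (succ zero)))))) (refl Nat (succ (succ (succ (succ (succ zero)))))))
inferred type:
  Eq (Eq (Eq Nat (succ (succ (succ (succ (succ zero))))) (succ (succ (succ (succ (succ zero)))))) (refl Nat (succ (succ (succ (succ (succ zero)))))) (refl Nat (succ (succ (succ (succ (succ zero))))))) (refl (Eq Nat (succ (succ (succ (succ (succ zero))))) (succ (succ (succ (succ (succ zero)))))) (refl Nat (succ (succ (succ (succ (succ zero))))))) (refl (Eq Nat (succ (succ (succ (succ (succ zero))))) (succ (succ (succ (succ (succ zero)))))) (refl Nat (succ (succ (succ (succ (succ zero)))))))
steps to reach normal form (normal order): 14
already normal: no
first redex: a beta-redex


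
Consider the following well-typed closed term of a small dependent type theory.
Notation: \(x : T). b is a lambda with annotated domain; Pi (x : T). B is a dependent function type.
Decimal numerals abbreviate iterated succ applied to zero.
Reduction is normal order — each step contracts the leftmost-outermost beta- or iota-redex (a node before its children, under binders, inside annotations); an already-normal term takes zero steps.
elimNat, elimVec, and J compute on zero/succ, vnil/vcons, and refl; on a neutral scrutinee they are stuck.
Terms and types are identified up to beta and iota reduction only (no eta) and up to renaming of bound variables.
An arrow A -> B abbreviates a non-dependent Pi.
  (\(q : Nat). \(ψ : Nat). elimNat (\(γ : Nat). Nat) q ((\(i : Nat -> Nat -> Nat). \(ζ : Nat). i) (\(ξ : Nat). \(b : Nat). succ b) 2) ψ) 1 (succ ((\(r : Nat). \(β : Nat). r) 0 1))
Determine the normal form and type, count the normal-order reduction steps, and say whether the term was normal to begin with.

resulting normal form:
  2
type:
  Nat
normal-order step count: 12
already normal: no
first redex: a beta-redex


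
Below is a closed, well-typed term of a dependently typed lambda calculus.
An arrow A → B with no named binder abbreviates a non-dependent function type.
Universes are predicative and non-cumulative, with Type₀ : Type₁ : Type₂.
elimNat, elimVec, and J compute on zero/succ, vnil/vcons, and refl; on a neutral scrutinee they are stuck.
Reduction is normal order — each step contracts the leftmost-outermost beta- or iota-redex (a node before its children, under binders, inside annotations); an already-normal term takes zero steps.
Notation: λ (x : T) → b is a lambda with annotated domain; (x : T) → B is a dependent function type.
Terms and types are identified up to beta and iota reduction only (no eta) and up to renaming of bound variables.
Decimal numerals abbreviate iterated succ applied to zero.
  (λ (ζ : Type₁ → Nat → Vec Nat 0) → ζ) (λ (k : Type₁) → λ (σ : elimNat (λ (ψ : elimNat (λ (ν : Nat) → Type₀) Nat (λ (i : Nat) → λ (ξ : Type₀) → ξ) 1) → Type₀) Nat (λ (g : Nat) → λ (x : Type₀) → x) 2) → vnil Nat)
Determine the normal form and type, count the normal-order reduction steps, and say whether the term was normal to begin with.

resulting normal form:
  λ (ζ : Type₁) → λ (k : Nat) → vnil Nat
the term's type:
  Type₁ → Nat → Vec Nat 0
steps to reach normal form (normal order): 8
term was already normal: no
first contracted redex: a beta-redex


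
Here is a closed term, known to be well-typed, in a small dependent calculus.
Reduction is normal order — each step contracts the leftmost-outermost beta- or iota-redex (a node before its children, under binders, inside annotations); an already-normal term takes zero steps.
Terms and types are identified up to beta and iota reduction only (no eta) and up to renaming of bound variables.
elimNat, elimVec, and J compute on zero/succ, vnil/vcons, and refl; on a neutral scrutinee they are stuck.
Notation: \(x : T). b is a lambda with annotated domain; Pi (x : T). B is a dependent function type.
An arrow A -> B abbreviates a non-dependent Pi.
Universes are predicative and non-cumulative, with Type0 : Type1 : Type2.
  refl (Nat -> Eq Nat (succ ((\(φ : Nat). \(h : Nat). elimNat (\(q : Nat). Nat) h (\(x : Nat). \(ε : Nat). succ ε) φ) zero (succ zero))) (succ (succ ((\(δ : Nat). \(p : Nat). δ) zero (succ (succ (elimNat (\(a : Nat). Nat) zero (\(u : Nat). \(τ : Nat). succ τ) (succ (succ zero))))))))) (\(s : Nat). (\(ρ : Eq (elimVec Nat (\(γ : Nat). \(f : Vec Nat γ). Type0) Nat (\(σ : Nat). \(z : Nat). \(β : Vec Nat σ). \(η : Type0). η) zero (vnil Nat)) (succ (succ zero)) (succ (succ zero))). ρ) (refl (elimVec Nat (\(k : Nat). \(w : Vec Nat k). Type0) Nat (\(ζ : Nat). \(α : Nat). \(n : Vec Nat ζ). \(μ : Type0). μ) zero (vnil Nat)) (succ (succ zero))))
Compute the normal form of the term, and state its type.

reduced normal form:
  refl (Nat -> Eq Nat (succ (succ zero)) (succ (succ zero))) (\(φ : Nat). refl Nat (succ (succ zero)))
the term's type:
  Eq (Nat -> Eq Nat (succ (succ zero)) (succ (succ zero))) (\(φ : Nat). refl Nat (succ (succ zero))) (\(h : Nat). refl Nat (succ (succ zero)))


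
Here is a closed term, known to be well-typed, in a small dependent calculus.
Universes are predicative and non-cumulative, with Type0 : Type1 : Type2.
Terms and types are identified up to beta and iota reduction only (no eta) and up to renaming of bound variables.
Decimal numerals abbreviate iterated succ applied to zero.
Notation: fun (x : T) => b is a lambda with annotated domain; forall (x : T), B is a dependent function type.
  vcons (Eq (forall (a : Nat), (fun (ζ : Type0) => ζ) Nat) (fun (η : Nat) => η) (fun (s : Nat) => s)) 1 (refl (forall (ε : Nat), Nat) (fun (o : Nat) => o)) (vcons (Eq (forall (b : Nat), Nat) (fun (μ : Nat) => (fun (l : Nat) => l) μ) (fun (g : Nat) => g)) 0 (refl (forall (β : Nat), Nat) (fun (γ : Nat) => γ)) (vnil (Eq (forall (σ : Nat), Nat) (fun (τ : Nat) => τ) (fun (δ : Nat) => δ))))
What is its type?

type:
  Vec (Eq (forall (a : Nat), Nat) (fun (ζ : Nat) => ζ) (fun (η : Nat) => η)) 2


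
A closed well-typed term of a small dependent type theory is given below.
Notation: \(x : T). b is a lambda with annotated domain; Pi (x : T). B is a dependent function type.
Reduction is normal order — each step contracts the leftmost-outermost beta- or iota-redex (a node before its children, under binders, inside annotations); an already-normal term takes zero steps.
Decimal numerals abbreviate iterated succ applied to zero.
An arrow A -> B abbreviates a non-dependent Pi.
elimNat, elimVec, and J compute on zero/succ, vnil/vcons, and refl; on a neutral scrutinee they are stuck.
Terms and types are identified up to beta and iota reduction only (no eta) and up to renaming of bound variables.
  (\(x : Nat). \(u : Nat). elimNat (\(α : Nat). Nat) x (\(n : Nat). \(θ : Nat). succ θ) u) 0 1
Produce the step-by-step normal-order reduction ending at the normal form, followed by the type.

normal-order reduction sequence:
  (\(x : Nat). \(u : Nat). elimNat (\(α : Nat). Nat) x (\(n : Nat). \(θ : Nat). succ θ) u) 0 1
  ~> (\(x : Nat). elimNat (\(u : Nat). Nat) 0 (\(α : Nat). \(n : Nat). succ n) x) 1
  ~> elimNat (\(x : Nat). Nat) 0 (\(u : Nat). \(α : Nat). succ α) 1
  ~> (\(x : Nat). \(u : Nat). succ u) 0 (elimNat (\(α : Nat). Nat) 0 (\(n : Nat). \(θ : Nat). succ θ) 0)
  ~> (\(x : Nat). succ x) (elimNat (\(u : Nat). Nat) 0 (\(α : Nat). \(n : Nat). succ n) 0)
  ~> succ (elimNat (\(x : Nat). Nat) 0 (\(u : Nat). \(α : Nat). succ α) 0)
  ~> 1
type:
  Nat


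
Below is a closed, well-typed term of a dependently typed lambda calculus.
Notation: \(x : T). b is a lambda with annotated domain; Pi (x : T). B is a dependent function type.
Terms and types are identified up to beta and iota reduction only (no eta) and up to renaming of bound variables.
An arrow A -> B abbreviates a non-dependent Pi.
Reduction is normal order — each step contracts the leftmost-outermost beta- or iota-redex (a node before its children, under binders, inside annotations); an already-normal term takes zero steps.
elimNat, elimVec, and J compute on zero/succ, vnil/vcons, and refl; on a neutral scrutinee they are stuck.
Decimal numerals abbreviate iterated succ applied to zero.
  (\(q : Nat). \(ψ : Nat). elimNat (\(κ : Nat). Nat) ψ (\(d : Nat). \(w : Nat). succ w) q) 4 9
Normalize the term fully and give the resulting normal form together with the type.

resulting normal form:
  13
type:
  Nat


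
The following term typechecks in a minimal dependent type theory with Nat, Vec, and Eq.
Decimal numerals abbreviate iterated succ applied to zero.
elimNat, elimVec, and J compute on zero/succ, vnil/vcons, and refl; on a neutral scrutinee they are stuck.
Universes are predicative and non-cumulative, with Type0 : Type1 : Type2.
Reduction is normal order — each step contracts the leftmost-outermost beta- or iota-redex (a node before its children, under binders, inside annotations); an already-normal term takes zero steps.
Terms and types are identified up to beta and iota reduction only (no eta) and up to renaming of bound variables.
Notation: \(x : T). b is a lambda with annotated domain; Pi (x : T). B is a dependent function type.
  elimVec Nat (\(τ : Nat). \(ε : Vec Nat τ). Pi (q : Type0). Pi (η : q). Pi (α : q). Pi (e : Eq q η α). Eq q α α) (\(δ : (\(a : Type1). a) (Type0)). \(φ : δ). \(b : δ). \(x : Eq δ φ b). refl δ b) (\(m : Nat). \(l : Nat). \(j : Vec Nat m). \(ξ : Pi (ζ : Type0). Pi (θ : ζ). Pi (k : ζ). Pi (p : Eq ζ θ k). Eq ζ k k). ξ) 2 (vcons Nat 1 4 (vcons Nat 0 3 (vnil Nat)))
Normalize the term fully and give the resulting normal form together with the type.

reduced normal form:
  \(τ : Type0). \(ε : τ). \(q : τ). \(η : Eq τ ε q). refl τ q
the term's type:
  Pi (τ : Type0). Pi (ε : τ). Pi (q : τ). Pi (η : Eq τ ε q). Eq τ q q
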